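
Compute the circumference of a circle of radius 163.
Circumference = 2 * pi * r
Circumference = 2 * pi * 163
Circumference = 1024.16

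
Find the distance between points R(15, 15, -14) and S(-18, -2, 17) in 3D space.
d = √[(-33)² + (-17)² + (31)²] = √2339 = 48.36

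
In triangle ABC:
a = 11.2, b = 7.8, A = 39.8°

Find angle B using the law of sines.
sin(B)/b = sin(A)/a
sin(B) = b·sin(A)/a = 7.8·sin(39.8°)/11.2 = 0.445791
B = arcsin(0.445791) = 26.47°  (b ≤ a, so B ≤ A and the acute solution is unique)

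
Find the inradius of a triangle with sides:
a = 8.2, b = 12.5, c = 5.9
s = (a+b+c)/2 = (8.2+12.5+5.9)/2 = 13.3
Area = √(s(s-a)(s-b)(s-c)) = √(13.3·5.1·0.8·7.4) = 20.0388
r = Area/s = 20.0388/13.3 = 1.507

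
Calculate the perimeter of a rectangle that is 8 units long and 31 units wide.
Perimeter = 2 * (length + width)
Perimeter = 2 * (8 + 31)
Perimeter = 2 * 39
Perimeter = 78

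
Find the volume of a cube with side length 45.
Volume = s³
Volume = 45³
Volume = 91125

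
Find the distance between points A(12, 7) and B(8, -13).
Using the distance formula: d = sqrt((x₂-x₁)² + (y₂-y₁)²)
dx = 8 - 12 = -4
dy = (-13) - 7 = -20
d = sqrt((-4)² + (-20)²) = sqrt(16 + 400) = sqrt(416) = 20.40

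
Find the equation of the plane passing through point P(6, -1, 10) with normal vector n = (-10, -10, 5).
d = n·P = (-10)(6) + (-10)(-1) + (5)(10) = 0
Plane: -10x - 10y + 5z = 0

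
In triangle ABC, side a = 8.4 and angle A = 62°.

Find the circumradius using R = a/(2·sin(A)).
R = a/(2·sin(A)) = 8.4/(2·sin(62°))
R = 8.4/(2·0.882948) = 8.4/1.765895 = 4.757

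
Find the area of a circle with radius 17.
Area = pi * r²
Area = pi * 17²
Area = pi * 289
Area = 907.92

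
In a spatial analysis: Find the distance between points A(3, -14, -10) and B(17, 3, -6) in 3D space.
d = √[(14)² + (17)² + (4)²] = √501 = 22.38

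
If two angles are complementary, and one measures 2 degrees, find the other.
Complementary angles sum to 90 degrees.
Other angle = 90 - 2
Other angle = 88 degrees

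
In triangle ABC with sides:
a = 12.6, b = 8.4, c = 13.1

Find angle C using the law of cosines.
cos(C) = (a² + b² - c²)/(2ab)
cos(C) = (12.6² + 8.4² - 13.1²)/(2·12.6·8.4) = 57.71/211.68 = 0.272628
C = arccos(0.272628) = 74.18°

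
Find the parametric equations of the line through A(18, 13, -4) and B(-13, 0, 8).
Direction vector d = B - A = (-31, -13, 12)
x = 18 - 31t, y = 13 - 13t, z = -4 + 12t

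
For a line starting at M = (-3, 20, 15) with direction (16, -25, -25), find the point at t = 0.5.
P(0.5) = (-3 + 16(0.5), 20 + (-25)(0.5), 15 + (-25)(0.5)) = (5, 7.5, 2.5)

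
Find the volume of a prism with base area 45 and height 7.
Volume = base area * height
Volume = 45 * 7
Volume = 315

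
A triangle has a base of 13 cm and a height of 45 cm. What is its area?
Area = (1/2) * base * height
Area = (1/2) * 13 * 45
Area = 292.50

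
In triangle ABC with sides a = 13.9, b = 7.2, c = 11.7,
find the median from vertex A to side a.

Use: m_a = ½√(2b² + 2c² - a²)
m_a = ½√(2·7.2² + 2·11.7² - 13.9²)
m_a = ½√(103.68 + 273.78 - 193.21) = ½√184.25 = 6.787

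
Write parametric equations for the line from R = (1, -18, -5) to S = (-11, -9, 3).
Direction vector d = S - R = (-12, 9, 8)
x = 1 - 12t, y = -18 + 9t, z = -5 + 8t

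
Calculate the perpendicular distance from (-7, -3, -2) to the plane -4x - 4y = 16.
d = |(-4)(-7) + (-4)(-3) + 0(-2) - (16)| / √((-4)² + (-4)² + 0²) = 24/√32 = 4.243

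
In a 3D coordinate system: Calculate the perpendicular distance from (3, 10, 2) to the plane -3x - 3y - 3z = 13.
d = |(-3)(3) + (-3)(10) + (-3)(2) - (13)| / √((-3)² + (-3)² + (-3)²) = 58/√27 = 11.16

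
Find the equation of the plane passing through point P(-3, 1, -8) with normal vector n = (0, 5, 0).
d = n·P = (0)(-3) + (5)(1) + (0)(-8) = 5
Plane: 5y = 5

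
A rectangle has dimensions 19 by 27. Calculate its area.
Area = length * width
Area = 19 * 27
Area = 513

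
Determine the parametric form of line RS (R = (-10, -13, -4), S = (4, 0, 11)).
Direction vector d = S - R = (14, 13, 15)
x = -10 + 14t, y = -13 + 13t, z = -4 + 15t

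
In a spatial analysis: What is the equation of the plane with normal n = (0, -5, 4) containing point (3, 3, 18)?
d = n·P = (0)(3) + (-5)(3) + (4)(18) = 57
Plane: -5y + 4z = 57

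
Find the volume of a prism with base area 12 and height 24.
Volume = base area * height
Volume = 12 * 24
Volume = 288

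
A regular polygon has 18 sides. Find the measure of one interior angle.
Interior angle of a regular n-gon = (n-2)*180/n
Interior angle = (18-2)*180/18
Interior angle = 16*180/18
Interior angle = 2880/18
Interior angle = 160 degrees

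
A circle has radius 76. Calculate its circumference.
Circumference = 2 * pi * r
Circumference = 2 * pi * 76
Circumference = 477.52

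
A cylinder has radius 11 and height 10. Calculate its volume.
Volume = pi * r² * h
Volume = pi * 11² * 10
Volume = pi * 121 * 10
Volume = pi * 1210
Volume = 3801.33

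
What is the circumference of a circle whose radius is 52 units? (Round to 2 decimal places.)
Circumference = 2 * pi * r
Circumference = 2 * pi * 52
Circumference = 326.73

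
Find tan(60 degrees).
tan(60 degrees) = sqrt(3)
Decimal approximation: 1.7321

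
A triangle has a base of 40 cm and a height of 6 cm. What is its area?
Area = (1/2) * base * height
Area = (1/2) * 40 * 6
Area = 120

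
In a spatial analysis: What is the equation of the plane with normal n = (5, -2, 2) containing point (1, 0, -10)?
d = n·P = (5)(1) + (-2)(0) + (2)(-10) = -15
Plane: 5x - 2y + 2z = -15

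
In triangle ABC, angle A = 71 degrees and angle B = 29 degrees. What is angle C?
Sum of angles in a triangle = 180 degrees
Third angle = 180 - 71 - 29
Third angle = 80 degrees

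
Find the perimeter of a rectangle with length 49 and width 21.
Perimeter = 2 * (length + width)
Perimeter = 2 * (49 + 21)
Perimeter = 2 * 70
Perimeter = 140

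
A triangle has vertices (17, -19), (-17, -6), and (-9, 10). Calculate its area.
Using the coordinate formula: Area = (1/2)|x₁(y₂-y₃) + x₂(y₃-y₁) + x₃(y₁-y₂)|
Area = (1/2)|17((-6)-10) + (-17)(10-(-19)) + (-9)((-19)-(-6))|
Area = (1/2)|17*(-16) + (-17)*29 + (-9)*(-13)|
Area = (1/2)|(-272) + (-493) + 117|
Area = (1/2)*648 = 324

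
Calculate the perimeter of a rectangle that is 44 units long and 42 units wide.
Perimeter = 2 * (length + width)
Perimeter = 2 * (44 + 42)
Perimeter = 2 * 86
Perimeter = 172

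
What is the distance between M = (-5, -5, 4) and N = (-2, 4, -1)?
d = √[(3)² + (9)² + (-5)²] = √115 = 10.72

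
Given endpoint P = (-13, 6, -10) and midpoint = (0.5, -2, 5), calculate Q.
Q = (2×0.5 - (-13), 2×(-2) - 6, 2×5 - (-10)) = (14, -10, 20)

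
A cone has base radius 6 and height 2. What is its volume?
Volume = (1/3) * pi * r² * h
Volume = (1/3) * pi * 6² * 2
Volume = (1/3) * pi * 36 * 2
Volume = (1/3) * pi * 72
Volume = 75.40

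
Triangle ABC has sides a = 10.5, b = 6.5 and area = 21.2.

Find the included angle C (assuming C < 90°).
Area = ½ab·sin(C)  →  sin(C) = 2·Area/(ab)
sin(C) = 2·21.2/(10.5·6.5) = 0.621245
C = arcsin(0.621245) = 38.41°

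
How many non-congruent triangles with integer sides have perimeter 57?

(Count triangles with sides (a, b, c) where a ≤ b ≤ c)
With a ≤ b ≤ c and a + b + c = 57, the triangle inequality a + b > c gives c < 57/2, so c ≤ 28.
Iterate a from 1 to ⌊p/3⌋ = 19; for each a, b ranges from a to ⌊(p−a)/2⌋ with c = p − a − b, keeping only c ≥ b.
Triples: (1, 28, 28), (2, 27, 28), (3, 26, 28), …
Count = 75 triangles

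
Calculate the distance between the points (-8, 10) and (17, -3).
Using the distance formula: d = sqrt((x₂-x₁)² + (y₂-y₁)²)
dx = 17 - (-8) = 25
dy = (-3) - 10 = -13
d = sqrt(25² + (-13)²) = sqrt(625 + 169) = sqrt(794) = 28.18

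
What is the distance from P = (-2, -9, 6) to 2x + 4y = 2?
d = |2(-2) + 4(-9) + 0(6) - (2)| / √(2² + 4² + 0²) = 42/√20 = 9.391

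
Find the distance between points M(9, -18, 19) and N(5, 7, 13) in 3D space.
d = √[(-4)² + (25)² + (-6)²] = √677 = 26.02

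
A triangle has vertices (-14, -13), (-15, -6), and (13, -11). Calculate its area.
Using the coordinate formula: Area = (1/2)|x₁(y₂-y₃) + x₂(y₃-y₁) + x₃(y₁-y₂)|
Area = (1/2)|(-14)((-6)-(-11)) + (-15)((-11)-(-13)) + 13((-13)-(-6))|
Area = (1/2)|(-14)*5 + (-15)*2 + 13*(-7)|
Area = (1/2)|(-70) + (-30) + (-91)|
Area = (1/2)*191 = 95.50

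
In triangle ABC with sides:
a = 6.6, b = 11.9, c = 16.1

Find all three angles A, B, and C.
By the law of cosines:
cos(A) = (b² + c² - a²)/(2bc) = 0.932356  →  A = 21.19°
cos(B) = (a² + c² - b²)/(2ac) = 0.758329  →  B = 40.68°
cos(C) = (a² + b² - c²)/(2ab) = -0.471352  →  C = 118.1°
Check: A + B + C = 180.0° ✓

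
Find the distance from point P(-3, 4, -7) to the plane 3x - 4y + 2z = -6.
d = |3(-3) + (-4)(4) + 2(-7) - (-6)| / √(3² + (-4)² + 2²) = 33/√29 = 6.128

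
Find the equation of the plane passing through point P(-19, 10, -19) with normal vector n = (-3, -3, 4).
d = n·P = (-3)(-19) + (-3)(10) + (4)(-19) = -49
Plane: -3x - 3y + 4z = -49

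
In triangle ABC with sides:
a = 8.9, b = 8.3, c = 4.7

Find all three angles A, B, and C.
By the law of cosines:
cos(A) = (b² + c² - a²)/(2bc) = 0.150859  →  A = 81.32°
cos(B) = (a² + c² - b²)/(2ac) = 0.387401  →  B = 67.21°
cos(C) = (a² + b² - c²)/(2ab) = 0.852917  →  C = 31.47°
Check: A + B + C = 180.0° ✓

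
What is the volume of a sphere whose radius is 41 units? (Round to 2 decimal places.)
Volume = (4/3) * pi * r³
Volume = (4/3) * pi * 41³
Volume = (4/3) * pi * 68921
Volume = 288695.61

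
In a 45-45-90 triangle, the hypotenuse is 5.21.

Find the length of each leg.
In a 45-45-90 triangle, hypotenuse = leg·√2  →  leg = hypotenuse/√2
leg = 5.21/√2 = 3.684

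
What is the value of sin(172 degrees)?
sin(172 degrees) = 0.1392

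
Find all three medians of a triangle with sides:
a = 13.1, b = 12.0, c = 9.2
Using m_x = ½√(2y² + 2z² - x²):
m_a = ½√(2·12.0² + 2·9.2² - 13.1²) = ½√285.67 = 8.451
m_b = ½√(2·13.1² + 2·9.2² - 12.0²) = ½√368.5 = 9.598
m_c = ½√(2·13.1² + 2·12.0² - 9.2²) = ½√546.58 = 11.69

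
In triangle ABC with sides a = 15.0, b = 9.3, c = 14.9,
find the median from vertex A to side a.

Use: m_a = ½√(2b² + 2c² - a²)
m_a = ½√(2·9.3² + 2·14.9² - 15.0²)
m_a = ½√(172.98 + 444.02 - 225) = ½√392 = 9.899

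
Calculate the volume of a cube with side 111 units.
Volume = s³
Volume = 111³
Volume = 1367631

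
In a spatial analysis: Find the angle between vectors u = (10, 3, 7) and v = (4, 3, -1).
u·v = 42, |u|² = 158, |v|² = 26
cos θ = 42/√4108 ≈ 0.6553
θ ≈ 49.06°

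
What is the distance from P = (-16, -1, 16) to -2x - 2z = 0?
d = |(-2)(-16) + 0(-1) + (-2)(16) - (0)| / √((-2)² + 0² + (-2)²) = 0/√8 = 0.0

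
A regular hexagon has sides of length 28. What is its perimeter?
Perimeter = number of sides * side length
Perimeter = 6 * 28
Perimeter = 168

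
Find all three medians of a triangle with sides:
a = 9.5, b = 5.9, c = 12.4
Using m_x = ½√(2y² + 2z² - x²):
m_a = ½√(2·5.9² + 2·12.4² - 9.5²) = ½√286.89 = 8.469
m_b = ½√(2·9.5² + 2·12.4² - 5.9²) = ½√453.21 = 10.64
m_c = ½√(2·9.5² + 2·5.9² - 12.4²) = ½√96.36 = 4.908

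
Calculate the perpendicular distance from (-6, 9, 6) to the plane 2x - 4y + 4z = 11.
d = |2(-6) + (-4)(9) + 4(6) - (11)| / √(2² + (-4)² + 4²) = 35/√36 = 5.833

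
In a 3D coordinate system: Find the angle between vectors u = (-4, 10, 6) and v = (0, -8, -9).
u·v = -134, |u|² = 152, |v|² = 145
cos θ = -134/√22040 ≈ -0.9026
θ ≈ 154.5°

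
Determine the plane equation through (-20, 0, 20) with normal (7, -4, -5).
d = n·P = (7)(-20) + (-4)(0) + (-5)(20) = -240
Plane: 7x - 4y - 5z = -240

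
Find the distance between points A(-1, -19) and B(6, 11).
Using the distance formula: d = sqrt((x₂-x₁)² + (y₂-y₁)²)
dx = 6 - (-1) = 7
dy = 11 - (-19) = 30
d = sqrt(7² + 30²) = sqrt(49 + 900) = sqrt(949) = 30.81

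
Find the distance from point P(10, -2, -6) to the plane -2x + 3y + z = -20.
d = |(-2)(10) + 3(-2) + 1(-6) - (-20)| / √((-2)² + 3² + 1²) = 12/√14 = 3.207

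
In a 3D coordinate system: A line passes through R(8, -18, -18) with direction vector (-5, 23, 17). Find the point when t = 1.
P(1) = (8 + (-5)(1), -18 + 23(1), -18 + 17(1)) = (3, 5, -1)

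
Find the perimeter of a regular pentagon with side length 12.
Perimeter = number of sides * side length
Perimeter = 5 * 12
Perimeter = 60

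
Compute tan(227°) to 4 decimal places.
tan(227 degrees) = 1.0724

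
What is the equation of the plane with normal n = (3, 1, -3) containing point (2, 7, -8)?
d = n·P = (3)(2) + (1)(7) + (-3)(-8) = 37
Plane: 3x + y - 3z = 37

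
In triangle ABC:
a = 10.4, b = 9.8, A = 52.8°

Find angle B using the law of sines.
sin(B)/b = sin(A)/a
sin(B) = b·sin(A)/a = 9.8·sin(52.8°)/10.4 = 0.750576
B = arcsin(0.750576) = 48.64°  (b ≤ a, so B ≤ A and the acute solution is unique)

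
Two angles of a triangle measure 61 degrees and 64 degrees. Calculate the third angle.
Sum of angles in a triangle = 180 degrees
Third angle = 180 - 61 - 64
Third angle = 55 degrees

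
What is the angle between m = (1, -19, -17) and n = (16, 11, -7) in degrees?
m·n = -74, |m|² = 651, |n|² = 426
cos θ = -74/√277326 ≈ -0.1405
θ ≈ 98.08°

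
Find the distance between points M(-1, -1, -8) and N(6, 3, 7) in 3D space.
d = √[(7)² + (4)² + (15)²] = √290 = 17.03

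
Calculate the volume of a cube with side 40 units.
Volume = s³
Volume = 40³
Volume = 64000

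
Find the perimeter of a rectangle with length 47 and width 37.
Perimeter = 2 * (length + width)
Perimeter = 2 * (47 + 37)
Perimeter = 2 * 84
Perimeter = 168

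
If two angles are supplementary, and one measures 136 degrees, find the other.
Supplementary angles sum to 180 degrees.
Other angle = 180 - 136
Other angle = 44 degrees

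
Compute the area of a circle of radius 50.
Area = pi * r²
Area = pi * 50²
Area = pi * 2500
Area = 7853.98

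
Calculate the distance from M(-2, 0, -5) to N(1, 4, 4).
d = √[(3)² + (4)² + (9)²] = √106 = 10.3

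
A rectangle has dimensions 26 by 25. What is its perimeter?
Perimeter = 2 * (length + width)
Perimeter = 2 * (26 + 25)
Perimeter = 2 * 51
Perimeter = 102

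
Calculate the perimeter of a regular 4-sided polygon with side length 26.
Perimeter = number of sides * side length
Perimeter = 4 * 26
Perimeter = 104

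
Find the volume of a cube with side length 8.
Volume = s³
Volume = 8³
Volume = 512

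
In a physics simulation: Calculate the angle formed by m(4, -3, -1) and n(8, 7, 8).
m·n = 3, |m|² = 26, |n|² = 177
cos θ = 3/√4602 ≈ 0.04422
θ ≈ 87.47°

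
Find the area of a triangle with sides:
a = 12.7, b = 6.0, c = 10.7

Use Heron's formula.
s = (a+b+c)/2 = (12.7+6.0+10.7)/2 = 14.7
A = √(s(s-a)(s-b)(s-c)) = √(14.7·2·8.7·4)
A = √1023.12 = 31.99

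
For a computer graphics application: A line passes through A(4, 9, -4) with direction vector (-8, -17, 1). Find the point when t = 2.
P(2) = (4 + (-8)(2), 9 + (-17)(2), -4 + 1(2)) = (-12, -25, -2)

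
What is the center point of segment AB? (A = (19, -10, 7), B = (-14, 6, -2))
Midpoint = ((19-14)/2, (-10+6)/2, (7-2)/2) = (2.5, -2, 2.5)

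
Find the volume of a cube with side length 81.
Volume = s³
Volume = 81³
Volume = 531441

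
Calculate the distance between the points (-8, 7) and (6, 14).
Using the distance formula: d = sqrt((x₂-x₁)² + (y₂-y₁)²)
dx = 6 - (-8) = 14
dy = 14 - 7 = 7
d = sqrt(14² + 7²) = sqrt(196 + 49) = sqrt(245) = 15.65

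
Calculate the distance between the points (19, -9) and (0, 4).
Using the distance formula: d = sqrt((x₂-x₁)² + (y₂-y₁)²)
dx = 0 - 19 = -19
dy = 4 - (-9) = 13
d = sqrt((-19)² + 13²) = sqrt(361 + 169) = sqrt(530) = 23.02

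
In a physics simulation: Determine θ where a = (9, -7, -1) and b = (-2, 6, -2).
a·b = -58, |a|² = 131, |b|² = 44
cos θ = -58/√5764 ≈ -0.764
θ ≈ 139.8°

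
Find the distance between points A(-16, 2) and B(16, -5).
Using the distance formula: d = sqrt((x₂-x₁)² + (y₂-y₁)²)
dx = 16 - (-16) = 32
dy = (-5) - 2 = -7
d = sqrt(32² + (-7)²) = sqrt(1024 + 49) = sqrt(1073) = 32.76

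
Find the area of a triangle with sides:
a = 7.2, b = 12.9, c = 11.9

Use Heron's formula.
s = (a+b+c)/2 = (7.2+12.9+11.9)/2 = 16
A = √(s(s-a)(s-b)(s-c)) = √(16·8.8·3.1·4.1)
A = √1789.57 = 42.3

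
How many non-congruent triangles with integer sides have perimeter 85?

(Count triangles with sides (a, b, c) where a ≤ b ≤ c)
With a ≤ b ≤ c and a + b + c = 85, the triangle inequality a + b > c gives c < 85/2, so c ≤ 42.
Iterate a from 1 to ⌊p/3⌋ = 28; for each a, b ranges from a to ⌊(p−a)/2⌋ with c = p − a − b, keeping only c ≥ b.
Triples: (1, 42, 42), (2, 41, 42), (3, 40, 42), …
Count = 161 triangles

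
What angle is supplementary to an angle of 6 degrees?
Supplementary angles sum to 180 degrees.
Other angle = 180 - 6
Other angle = 174 degrees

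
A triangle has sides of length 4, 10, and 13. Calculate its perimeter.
Perimeter = sum of all sides
Perimeter = 4 + 10 + 13
Perimeter = 27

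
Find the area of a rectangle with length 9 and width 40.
Area = length * width
Area = 9 * 40
Area = 360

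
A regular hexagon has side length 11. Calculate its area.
For a regular 6-gon with side length s = 11:
Apothem a = s / (2*tan(pi/6)) = 11 / (2*tan(pi/6)) ≈ 9.5263
Perimeter P = 6 * 11 = 66
Area = (1/2) * P * a = (1/2) * 66 * 9.5263 = 314.37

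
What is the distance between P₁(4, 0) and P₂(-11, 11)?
Using the distance formula: d = sqrt((x₂-x₁)² + (y₂-y₁)²)
dx = (-11) - 4 = -15
dy = 11 - 0 = 11
d = sqrt((-15)² + 11²) = sqrt(225 + 121) = sqrt(346) = 18.60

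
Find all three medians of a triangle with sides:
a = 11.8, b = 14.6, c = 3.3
Using m_x = ½√(2y² + 2z² - x²):
m_a = ½√(2·14.6² + 2·3.3² - 11.8²) = ½√308.86 = 8.787
m_b = ½√(2·11.8² + 2·3.3² - 14.6²) = ½√87.1 = 4.666
m_c = ½√(2·11.8² + 2·14.6² - 3.3²) = ½√693.91 = 13.17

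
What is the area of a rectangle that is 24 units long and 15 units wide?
Area = length * width
Area = 24 * 15
Area = 360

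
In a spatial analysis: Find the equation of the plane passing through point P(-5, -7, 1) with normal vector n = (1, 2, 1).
d = n·P = (1)(-5) + (2)(-7) + (1)(1) = -18
Plane: x + 2y + z = -18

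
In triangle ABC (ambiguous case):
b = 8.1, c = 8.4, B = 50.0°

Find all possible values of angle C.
sin(C)/c = sin(B)/b  →  sin(C) = c·sin(B)/b = 8.4·sin(50.0°)/8.1 = 0.794416
C₁ = arcsin(0.794416) = 52.6°,  C₂ = 180° - C₁ = 127.4°
Check C₂: A = 180° - 50.0° - 127.4° = 2.6° > 0 ✓
C = 52.6° or C = 127.4° (two solutions)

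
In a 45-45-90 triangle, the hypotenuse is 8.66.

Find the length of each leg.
In a 45-45-90 triangle, hypotenuse = leg·√2  →  leg = hypotenuse/√2
leg = 8.66/√2 = 6.124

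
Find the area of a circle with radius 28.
Area = pi * r²
Area = pi * 28²
Area = pi * 784
Area = 2463.01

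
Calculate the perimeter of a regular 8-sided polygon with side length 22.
Perimeter = number of sides * side length
Perimeter = 8 * 22
Perimeter = 176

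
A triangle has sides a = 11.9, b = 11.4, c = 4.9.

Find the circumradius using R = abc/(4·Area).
s = (a+b+c)/2 = 14.1
Area = √(s(s-a)(s-b)(s-c)) = √(14.1·2.2·2.7·9.2) = 27.7585
R = abc/(4·Area) = (11.9·11.4·4.9)/(4·27.7585) = 664.734/111.034 = 5.987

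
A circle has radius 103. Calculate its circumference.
Circumference = 2 * pi * r
Circumference = 2 * pi * 103
Circumference = 647.17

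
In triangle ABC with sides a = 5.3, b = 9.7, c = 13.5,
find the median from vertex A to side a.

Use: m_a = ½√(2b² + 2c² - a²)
m_a = ½√(2·9.7² + 2·13.5² - 5.3²)
m_a = ½√(188.18 + 364.5 - 28.09) = ½√524.59 = 11.45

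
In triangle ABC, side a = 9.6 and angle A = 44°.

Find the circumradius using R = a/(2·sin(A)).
R = a/(2·sin(A)) = 9.6/(2·sin(44°))
R = 9.6/(2·0.694658) = 9.6/1.389317 = 6.91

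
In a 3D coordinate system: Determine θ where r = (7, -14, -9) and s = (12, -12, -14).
r·s = 378, |r|² = 326, |s|² = 484
cos θ = 378/√157784 ≈ 0.9516
θ ≈ 17.9°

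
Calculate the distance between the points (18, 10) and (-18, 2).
Using the distance formula: d = sqrt((x₂-x₁)² + (y₂-y₁)²)
dx = (-18) - 18 = -36
dy = 2 - 10 = -8
d = sqrt((-36)² + (-8)²) = sqrt(1296 + 64) = sqrt(1360) = 36.88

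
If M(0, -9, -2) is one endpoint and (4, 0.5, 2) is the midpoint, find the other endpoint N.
N = (2×4 - 0, 2×0.5 - (-9), 2×2 - (-2)) = (8, 10, 6)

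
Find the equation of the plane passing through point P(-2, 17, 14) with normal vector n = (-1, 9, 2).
d = n·P = (-1)(-2) + (9)(17) + (2)(14) = 183
Plane: -x + 9y + 2z = 183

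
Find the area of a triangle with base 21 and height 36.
Area = (1/2) * base * height
Area = (1/2) * 21 * 36
Area = 378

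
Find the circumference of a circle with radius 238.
Circumference = 2 * pi * r
Circumference = 2 * pi * 238
Circumference = 1495.40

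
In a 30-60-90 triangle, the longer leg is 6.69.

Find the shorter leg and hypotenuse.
In a 30-60-90 triangle, sides are in ratio 1 : √3 : 2.
Long leg = short leg·√3  →  short leg = 6.69/√3 = 3.862
Hypotenuse = 2·(short leg) = 2·6.69/√3 = 7.725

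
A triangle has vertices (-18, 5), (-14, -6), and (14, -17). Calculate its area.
Using the coordinate formula: Area = (1/2)|x₁(y₂-y₃) + x₂(y₃-y₁) + x₃(y₁-y₂)|
Area = (1/2)|(-18)((-6)-(-17)) + (-14)((-17)-5) + 14(5-(-6))|
Area = (1/2)|(-18)*11 + (-14)*(-22) + 14*11|
Area = (1/2)|(-198) + 308 + 154|
Area = (1/2)*264 = 132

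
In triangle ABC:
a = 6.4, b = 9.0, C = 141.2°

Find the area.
Using A = ½ab·sin(C):
A = ½·6.4·9.0·sin(141.2°) = ½·57.6·0.626604 = 18.05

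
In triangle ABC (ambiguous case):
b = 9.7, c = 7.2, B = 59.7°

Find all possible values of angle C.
sin(C)/c = sin(B)/b  →  sin(C) = c·sin(B)/b = 7.2·sin(59.7°)/9.7 = 0.640871
C₁ = arcsin(0.640871) = 39.86°,  C₂ = 180° - C₁ = 140.14°
Check C₂: A = 180° - 59.7° - 140.14° = -19.84° ≤ 0, rejected
C = 39.86° (one solution)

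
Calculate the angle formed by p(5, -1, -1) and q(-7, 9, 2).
p·q = -46, |p|² = 27, |q|² = 134
cos θ = -46/√3618 ≈ -0.7648
θ ≈ 139.9°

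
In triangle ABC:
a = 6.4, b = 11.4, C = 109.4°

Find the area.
Using A = ½ab·sin(C):
A = ½·6.4·11.4·sin(109.4°) = ½·72.96·0.943223 = 34.41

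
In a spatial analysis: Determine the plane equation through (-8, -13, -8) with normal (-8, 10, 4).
d = n·P = (-8)(-8) + (10)(-13) + (4)(-8) = -98
Plane: -8x + 10y + 4z = -98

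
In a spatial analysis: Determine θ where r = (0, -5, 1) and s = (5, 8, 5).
r·s = -35, |r|² = 26, |s|² = 114
cos θ = -35/√2964 ≈ -0.6429
θ ≈ 130.0°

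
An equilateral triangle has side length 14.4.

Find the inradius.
For an equilateral triangle, r = s/(2√3) where s is the side.
r = 14.4/(2√3) = 14.4/3.464102 = 4.157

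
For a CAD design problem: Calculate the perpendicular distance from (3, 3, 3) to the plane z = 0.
d = |0(3) + 0(3) + 1(3) - (0)| / √(0² + 0² + 1²) = 3/√1 = 3.0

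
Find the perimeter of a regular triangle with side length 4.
Perimeter = number of sides * side length
Perimeter = 3 * 4
Perimeter = 12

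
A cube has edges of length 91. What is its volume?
Volume = s³
Volume = 91³
Volume = 753571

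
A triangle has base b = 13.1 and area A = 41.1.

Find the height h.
A = ½bh  →  h = 2A/b
h = 2·41.1/13.1 = 6.275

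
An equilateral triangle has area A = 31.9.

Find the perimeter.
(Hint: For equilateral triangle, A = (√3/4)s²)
A = (√3/4)s²  →  s² = 4A/√3 = 4·31.9/√3 = 73.6699
s = 8.58312
Perimeter = 3s = 25.75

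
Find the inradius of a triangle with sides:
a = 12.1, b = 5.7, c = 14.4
s = (a+b+c)/2 = (12.1+5.7+14.4)/2 = 16.1
Area = √(s(s-a)(s-b)(s-c)) = √(16.1·4·10.4·1.7) = 33.743
r = Area/s = 33.743/16.1 = 2.096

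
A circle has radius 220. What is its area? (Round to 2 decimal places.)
Area = pi * r²
Area = pi * 220²
Area = pi * 48400
Area = 152053.08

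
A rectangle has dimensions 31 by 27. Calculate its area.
Area = length * width
Area = 31 * 27
Area = 837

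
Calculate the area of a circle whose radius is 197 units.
Area = pi * r²
Area = pi * 197²
Area = pi * 38809
Area = 121922.07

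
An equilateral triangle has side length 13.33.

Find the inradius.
For an equilateral triangle, r = s/(2√3) where s is the side.
r = 13.33/(2√3) = 13.33/3.464102 = 3.848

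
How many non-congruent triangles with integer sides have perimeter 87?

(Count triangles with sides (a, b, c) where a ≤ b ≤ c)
With a ≤ b ≤ c and a + b + c = 87, the triangle inequality a + b > c gives c < 87/2, so c ≤ 43.
Iterate a from 1 to ⌊p/3⌋ = 29; for each a, b ranges from a to ⌊(p−a)/2⌋ with c = p − a − b, keeping only c ≥ b.
Triples: (1, 43, 43), (2, 42, 43), (3, 41, 43), …
Count = 169 triangles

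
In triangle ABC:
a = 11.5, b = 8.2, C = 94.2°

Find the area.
Using A = ½ab·sin(C):
A = ½·11.5·8.2·sin(94.2°) = ½·94.3·0.997314 = 47.02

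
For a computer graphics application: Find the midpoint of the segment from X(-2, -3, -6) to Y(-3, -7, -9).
Midpoint = ((-2-3)/2, (-3-7)/2, (-6-9)/2) = (-2.5, -5, -7.5)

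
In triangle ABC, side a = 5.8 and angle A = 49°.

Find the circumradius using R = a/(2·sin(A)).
R = a/(2·sin(A)) = 5.8/(2·sin(49°))
R = 5.8/(2·0.754710) = 5.8/1.509419 = 3.843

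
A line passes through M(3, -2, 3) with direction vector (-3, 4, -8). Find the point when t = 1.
P(1) = (3 + (-3)(1), -2 + 4(1), 3 + (-8)(1)) = (0, 2, -5)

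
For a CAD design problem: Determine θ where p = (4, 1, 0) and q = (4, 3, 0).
p·q = 19, |p|² = 17, |q|² = 25
cos θ = 19/√425 ≈ 0.9216
θ ≈ 22.83°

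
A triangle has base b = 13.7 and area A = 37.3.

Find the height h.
A = ½bh  →  h = 2A/b
h = 2·37.3/13.7 = 5.445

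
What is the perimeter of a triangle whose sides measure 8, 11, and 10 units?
Perimeter = sum of all sides
Perimeter = 8 + 11 + 10
Perimeter = 29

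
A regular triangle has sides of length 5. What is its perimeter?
Perimeter = number of sides * side length
Perimeter = 3 * 5
Perimeter = 15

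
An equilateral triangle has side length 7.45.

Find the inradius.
For an equilateral triangle, r = s/(2√3) where s is the side.
r = 7.45/(2√3) = 7.45/3.464102 = 2.151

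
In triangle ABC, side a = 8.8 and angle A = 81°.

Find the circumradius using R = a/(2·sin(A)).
R = a/(2·sin(A)) = 8.8/(2·sin(81°))
R = 8.8/(2·0.987688) = 8.8/1.975377 = 4.455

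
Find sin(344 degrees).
sin(344 degrees) = -0.2756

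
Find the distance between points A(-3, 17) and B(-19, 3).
Using the distance formula: d = sqrt((x₂-x₁)² + (y₂-y₁)²)
dx = (-19) - (-3) = -16
dy = 3 - 17 = -14
d = sqrt((-16)² + (-14)²) = sqrt(256 + 196) = sqrt(452) = 21.26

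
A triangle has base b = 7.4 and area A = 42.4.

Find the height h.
A = ½bh  →  h = 2A/b
h = 2·42.4/7.4 = 11.46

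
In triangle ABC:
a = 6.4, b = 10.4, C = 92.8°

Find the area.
Using A = ½ab·sin(C):
A = ½·6.4·10.4·sin(92.8°) = ½·66.56·0.998806 = 33.24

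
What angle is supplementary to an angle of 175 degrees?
Supplementary angles sum to 180 degrees.
Other angle = 180 - 175
Other angle = 5 degrees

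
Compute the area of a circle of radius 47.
Area = pi * r²
Area = pi * 47²
Area = pi * 2209
Area = 6939.78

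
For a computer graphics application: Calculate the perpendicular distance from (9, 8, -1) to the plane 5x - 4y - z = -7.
d = |5(9) + (-4)(8) + (-1)(-1) - (-7)| / √(5² + (-4)² + (-1)²) = 21/√42 = 3.24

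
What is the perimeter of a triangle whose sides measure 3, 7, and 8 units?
Perimeter = sum of all sides
Perimeter = 3 + 7 + 8
Perimeter = 18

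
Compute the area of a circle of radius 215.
Area = pi * r²
Area = pi * 215²
Area = pi * 46225
Area = 145220.12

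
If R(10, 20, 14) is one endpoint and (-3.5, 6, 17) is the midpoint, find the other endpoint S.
S = (2×(-3.5) - 10, 2×6 - 20, 2×17 - 14) = (-17, -8, 20)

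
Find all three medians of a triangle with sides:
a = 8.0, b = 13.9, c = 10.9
Using m_x = ½√(2y² + 2z² - x²):
m_a = ½√(2·13.9² + 2·10.9² - 8.0²) = ½√560.04 = 11.83
m_b = ½√(2·8.0² + 2·10.9² - 13.9²) = ½√172.41 = 6.565
m_c = ½√(2·8.0² + 2·13.9² - 10.9²) = ½√395.61 = 9.945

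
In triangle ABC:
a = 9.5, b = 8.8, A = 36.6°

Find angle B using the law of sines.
sin(B)/b = sin(A)/a
sin(B) = b·sin(A)/a = 8.8·sin(36.6°)/9.5 = 0.552293
B = arcsin(0.552293) = 33.52°  (b ≤ a, so B ≤ A and the acute solution is unique)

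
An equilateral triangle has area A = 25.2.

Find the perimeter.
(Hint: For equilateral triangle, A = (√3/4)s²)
A = (√3/4)s²  →  s² = 4A/√3 = 4·25.2/√3 = 58.1969
s = 7.62869
Perimeter = 3s = 22.89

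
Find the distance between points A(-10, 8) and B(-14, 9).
Using the distance formula: d = sqrt((x₂-x₁)² + (y₂-y₁)²)
dx = (-14) - (-10) = -4
dy = 9 - 8 = 1
d = sqrt((-4)² + 1²) = sqrt(16 + 1) = sqrt(17) = 4.12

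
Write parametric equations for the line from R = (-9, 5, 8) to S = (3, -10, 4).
Direction vector d = S - R = (12, -15, -4)
x = -9 + 12t, y = 5 - 15t, z = 8 - 4t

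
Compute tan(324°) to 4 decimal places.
tan(324 degrees) = -0.7265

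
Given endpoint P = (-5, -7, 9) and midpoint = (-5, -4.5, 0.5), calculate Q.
Q = (2×(-5) - (-5), 2×(-4.5) - (-7), 2×0.5 - 9) = (-5, -2, -8)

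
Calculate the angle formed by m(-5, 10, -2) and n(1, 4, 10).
m·n = 15, |m|² = 129, |n|² = 117
cos θ = 15/√15093 ≈ 0.1221
θ ≈ 82.99°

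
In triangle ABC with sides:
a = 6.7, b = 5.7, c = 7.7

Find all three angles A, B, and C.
By the law of cosines:
cos(A) = (b² + c² - a²)/(2bc) = 0.534176  →  A = 57.71°
cos(B) = (a² + c² - b²)/(2ac) = 0.694805  →  B = 45.99°
cos(C) = (a² + b² - c²)/(2ab) = 0.236842  →  C = 76.3°
Check: A + B + C = 180.0° ✓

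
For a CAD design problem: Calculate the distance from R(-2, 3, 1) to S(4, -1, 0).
d = √[(6)² + (-4)² + (-1)²] = √53 = 7.28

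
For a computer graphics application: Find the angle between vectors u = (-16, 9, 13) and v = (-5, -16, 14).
u·v = 118, |u|² = 506, |v|² = 477
cos θ = 118/√241362 ≈ 0.2402
θ ≈ 76.1°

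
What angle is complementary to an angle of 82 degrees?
Complementary angles sum to 90 degrees.
Other angle = 90 - 82
Other angle = 8 degrees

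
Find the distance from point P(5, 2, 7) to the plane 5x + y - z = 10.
d = |5(5) + 1(2) + (-1)(7) - (10)| / √(5² + 1² + (-1)²) = 10/√27 = 1.925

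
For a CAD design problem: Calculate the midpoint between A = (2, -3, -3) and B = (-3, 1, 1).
Midpoint = ((2-3)/2, (-3+1)/2, (-3+1)/2) = (-0.5, -1, -1)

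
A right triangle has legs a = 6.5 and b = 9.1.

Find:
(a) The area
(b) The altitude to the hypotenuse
(a) Area = ½ab = ½·6.5·9.1 = 29.575
(b) Hypotenuse c = √(6.5² + 9.1²) = √125.06 = 11.183
    Area = ½·c·h_c  →  h_c = 2·Area/c = 2·29.575/11.183 = 5.289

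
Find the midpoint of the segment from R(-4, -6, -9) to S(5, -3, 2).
Midpoint = ((-4+5)/2, (-6-3)/2, (-9+2)/2) = (0.5, -4.5, -3.5)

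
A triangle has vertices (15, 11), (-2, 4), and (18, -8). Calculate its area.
Using the coordinate formula: Area = (1/2)|x₁(y₂-y₃) + x₂(y₃-y₁) + x₃(y₁-y₂)|
Area = (1/2)|15(4-(-8)) + (-2)((-8)-11) + 18(11-4)|
Area = (1/2)|15*12 + (-2)*(-19) + 18*7|
Area = (1/2)|180 + 38 + 126|
Area = (1/2)*344 = 172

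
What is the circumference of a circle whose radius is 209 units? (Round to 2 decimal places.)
Circumference = 2 * pi * r
Circumference = 2 * pi * 209
Circumference = 1313.19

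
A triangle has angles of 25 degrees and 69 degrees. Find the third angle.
Sum of angles in a triangle = 180 degrees
Third angle = 180 - 25 - 69
Third angle = 86 degrees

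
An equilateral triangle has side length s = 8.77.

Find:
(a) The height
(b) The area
(a) Height h = s·√3/2 = 8.77·√3/2 = 7.595
(b) Area = (√3/4)·s² = (√3/4)·8.77² = (√3/4)·76.9129 = 33.3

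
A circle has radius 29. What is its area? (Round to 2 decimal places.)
Area = pi * r²
Area = pi * 29²
Area = pi * 841
Area = 2642.08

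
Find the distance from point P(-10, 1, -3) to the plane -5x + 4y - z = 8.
d = |(-5)(-10) + 4(1) + (-1)(-3) - (8)| / √((-5)² + 4² + (-1)²) = 49/√42 = 7.561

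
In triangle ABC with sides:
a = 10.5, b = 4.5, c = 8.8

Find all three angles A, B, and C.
By the law of cosines:
cos(A) = (b² + c² - a²)/(2bc) = -0.158586  →  A = 99.12°
cos(B) = (a² + c² - b²)/(2ac) = 0.906061  →  B = 25.03°
cos(C) = (a² + b² - c²)/(2ab) = 0.561481  →  C = 55.84°
Check: A + B + C = 180.0° ✓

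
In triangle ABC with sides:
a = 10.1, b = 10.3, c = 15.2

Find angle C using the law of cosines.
cos(C) = (a² + b² - c²)/(2ab)
cos(C) = (10.1² + 10.3² - 15.2²)/(2·10.1·10.3) = -22.94/208.06 = -0.110257
C = arccos(-0.110257) = 96.33°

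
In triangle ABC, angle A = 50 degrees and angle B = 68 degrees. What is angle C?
Sum of angles in a triangle = 180 degrees
Third angle = 180 - 50 - 68
Third angle = 62 degrees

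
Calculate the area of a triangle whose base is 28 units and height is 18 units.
Area = (1/2) * base * height
Area = (1/2) * 28 * 18
Area = 252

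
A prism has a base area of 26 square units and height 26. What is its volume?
Volume = base area * height
Volume = 26 * 26
Volume = 676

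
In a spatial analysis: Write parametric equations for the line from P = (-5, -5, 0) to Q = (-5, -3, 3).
Direction vector d = Q - P = (0, 2, 3)
x = -5, y = -5 + 2t, z = 0 + 3t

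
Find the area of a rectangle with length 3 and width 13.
Area = length * width
Area = 3 * 13
Area = 39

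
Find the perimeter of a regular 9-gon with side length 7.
Perimeter = number of sides * side length
Perimeter = 9 * 7
Perimeter = 63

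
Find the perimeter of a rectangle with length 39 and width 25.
Perimeter = 2 * (length + width)
Perimeter = 2 * (39 + 25)
Perimeter = 2 * 64
Perimeter = 128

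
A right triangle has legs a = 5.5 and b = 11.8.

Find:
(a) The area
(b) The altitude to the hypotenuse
(a) Area = ½ab = ½·5.5·11.8 = 32.45
(b) Hypotenuse c = √(5.5² + 11.8²) = √169.49 = 13.0188
    Area = ½·c·h_c  →  h_c = 2·Area/c = 2·32.45/13.0188 = 4.985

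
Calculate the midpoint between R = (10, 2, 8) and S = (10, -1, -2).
Midpoint = ((10+10)/2, (2-1)/2, (8-2)/2) = (10, 0.5, 3)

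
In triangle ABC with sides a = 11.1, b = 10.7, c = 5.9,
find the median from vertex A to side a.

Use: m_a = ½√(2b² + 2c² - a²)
m_a = ½√(2·10.7² + 2·5.9² - 11.1²)
m_a = ½√(228.98 + 69.62 - 123.21) = ½√175.39 = 6.622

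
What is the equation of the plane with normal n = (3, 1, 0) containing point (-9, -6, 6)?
d = n·P = (3)(-9) + (1)(-6) + (0)(6) = -33
Plane: 3x + y = -33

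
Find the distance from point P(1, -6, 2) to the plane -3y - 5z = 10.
d = |0(1) + (-3)(-6) + (-5)(2) - (10)| / √(0² + (-3)² + (-5)²) = 2/√34 = 0.343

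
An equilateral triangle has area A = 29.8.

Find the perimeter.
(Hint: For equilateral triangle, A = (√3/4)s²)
A = (√3/4)s²  →  s² = 4A/√3 = 4·29.8/√3 = 68.8202
s = 8.29579
Perimeter = 3s = 24.89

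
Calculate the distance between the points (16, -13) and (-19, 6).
Using the distance formula: d = sqrt((x₂-x₁)² + (y₂-y₁)²)
dx = (-19) - 16 = -35
dy = 6 - (-13) = 19
d = sqrt((-35)² + 19²) = sqrt(1225 + 361) = sqrt(1586) = 39.82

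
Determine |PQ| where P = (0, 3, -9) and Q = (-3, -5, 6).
d = √[(-3)² + (-8)² + (15)²] = √298 = 17.26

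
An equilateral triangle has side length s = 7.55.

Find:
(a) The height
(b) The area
(a) Height h = s·√3/2 = 7.55·√3/2 = 6.538
(b) Area = (√3/4)·s² = (√3/4)·7.55² = (√3/4)·57.0025 = 24.68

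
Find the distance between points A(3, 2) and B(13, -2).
Using the distance formula: d = sqrt((x₂-x₁)² + (y₂-y₁)²)
dx = 13 - 3 = 10
dy = (-2) - 2 = -4
d = sqrt(10² + (-4)²) = sqrt(100 + 16) = sqrt(116) = 10.77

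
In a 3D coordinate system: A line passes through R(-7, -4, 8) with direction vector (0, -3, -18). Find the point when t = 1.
P(1) = (-7 + 0(1), -4 + (-3)(1), 8 + (-18)(1)) = (-7, -7, -10)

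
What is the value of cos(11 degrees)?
cos(11 degrees) = 0.9816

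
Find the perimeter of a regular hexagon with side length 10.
Perimeter = number of sides * side length
Perimeter = 6 * 10
Perimeter = 60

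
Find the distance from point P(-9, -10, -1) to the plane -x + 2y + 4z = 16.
d = |(-1)(-9) + 2(-10) + 4(-1) - (16)| / √((-1)² + 2² + 4²) = 31/√21 = 6.765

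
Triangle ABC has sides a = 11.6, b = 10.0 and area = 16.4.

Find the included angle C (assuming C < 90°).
Area = ½ab·sin(C)  →  sin(C) = 2·Area/(ab)
sin(C) = 2·16.4/(11.6·10.0) = 0.282759
C = arcsin(0.282759) = 16.42°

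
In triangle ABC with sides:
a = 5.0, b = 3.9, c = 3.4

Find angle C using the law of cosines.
cos(C) = (a² + b² - c²)/(2ab)
cos(C) = (5.0² + 3.9² - 3.4²)/(2·5.0·3.9) = 28.65/39 = 0.734615
C = arccos(0.734615) = 42.73°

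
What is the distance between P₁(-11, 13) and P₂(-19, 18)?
Using the distance formula: d = sqrt((x₂-x₁)² + (y₂-y₁)²)
dx = (-19) - (-11) = -8
dy = 18 - 13 = 5
d = sqrt((-8)² + 5²) = sqrt(64 + 25) = sqrt(89) = 9.43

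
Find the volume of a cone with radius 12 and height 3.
Volume = (1/3) * pi * r² * h
Volume = (1/3) * pi * 12² * 3
Volume = (1/3) * pi * 144 * 3
Volume = (1/3) * pi * 432
Volume = 452.39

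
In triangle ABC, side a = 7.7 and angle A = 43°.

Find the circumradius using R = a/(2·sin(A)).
R = a/(2·sin(A)) = 7.7/(2·sin(43°))
R = 7.7/(2·0.681998) = 7.7/1.363997 = 5.645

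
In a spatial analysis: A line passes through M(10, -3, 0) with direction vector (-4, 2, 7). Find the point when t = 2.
P(2) = (10 + (-4)(2), -3 + 2(2), 0 + 7(2)) = (2, 1, 14)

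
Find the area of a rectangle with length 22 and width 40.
Area = length * width
Area = 22 * 40
Area = 880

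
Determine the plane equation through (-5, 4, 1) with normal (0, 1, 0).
d = n·P = (0)(-5) + (1)(4) + (0)(1) = 4
Plane: y = 4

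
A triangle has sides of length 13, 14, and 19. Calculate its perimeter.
Perimeter = sum of all sides
Perimeter = 13 + 14 + 19
Perimeter = 46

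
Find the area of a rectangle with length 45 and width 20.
Area = length * width
Area = 45 * 20
Area = 900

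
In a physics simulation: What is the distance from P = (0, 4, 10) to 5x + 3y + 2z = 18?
d = |5(0) + 3(4) + 2(10) - (18)| / √(5² + 3² + 2²) = 14/√38 = 2.271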